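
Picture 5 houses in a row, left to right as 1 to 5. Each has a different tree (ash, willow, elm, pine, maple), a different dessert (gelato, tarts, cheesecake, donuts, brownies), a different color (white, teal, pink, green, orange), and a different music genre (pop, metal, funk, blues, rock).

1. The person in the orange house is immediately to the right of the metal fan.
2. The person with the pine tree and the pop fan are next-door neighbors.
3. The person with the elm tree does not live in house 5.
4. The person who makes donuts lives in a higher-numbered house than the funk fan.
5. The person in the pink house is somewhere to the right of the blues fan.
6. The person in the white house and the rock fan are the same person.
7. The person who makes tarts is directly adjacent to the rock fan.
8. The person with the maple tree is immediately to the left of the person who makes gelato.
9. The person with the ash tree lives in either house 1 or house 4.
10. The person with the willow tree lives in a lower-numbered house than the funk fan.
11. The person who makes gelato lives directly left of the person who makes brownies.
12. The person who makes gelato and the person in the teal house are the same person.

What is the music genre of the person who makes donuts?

House 5 tree: only pine fits.
From clue 2, the pop fan must be in house 4.
So house 5 gets rock for music genre.
Clue 6 places the person in the white house in house 5.
By clue 7, the person who makes tarts is in house 4.
House 1 dessert: only cheesecake fits.
House 2's dessert must be gelato (nothing else left).
So house 1 gets green for color.
By clue 8, the person with the maple tree is in house 1.
The person who makes brownies is in house 3 (clue 11).
By clue 12, the person in the teal house is in house 2.
House 3's tree must be elm (nothing else left).
That leaves ash as the tree for house 4.
House 5's dessert must be donuts (nothing else left).
Clue 10 places the funk fan in house 3.
The only tree still possible for house 2 is willow.
The only music genre still possible for house 1 is blues.
So house 2 gets metal for music genre.
By clue 1, the person in the orange house is in house 3.
House 4's color must be pink (nothing else left).
So: house 1 = maple/cheesecake/green/blues, house 2 = willow/gelato/teal/metal, house 3 = elm/brownies/orange/funk, house 4 = ash/tarts/pink/pop, house 5 = pine/donuts/white/rock.

rock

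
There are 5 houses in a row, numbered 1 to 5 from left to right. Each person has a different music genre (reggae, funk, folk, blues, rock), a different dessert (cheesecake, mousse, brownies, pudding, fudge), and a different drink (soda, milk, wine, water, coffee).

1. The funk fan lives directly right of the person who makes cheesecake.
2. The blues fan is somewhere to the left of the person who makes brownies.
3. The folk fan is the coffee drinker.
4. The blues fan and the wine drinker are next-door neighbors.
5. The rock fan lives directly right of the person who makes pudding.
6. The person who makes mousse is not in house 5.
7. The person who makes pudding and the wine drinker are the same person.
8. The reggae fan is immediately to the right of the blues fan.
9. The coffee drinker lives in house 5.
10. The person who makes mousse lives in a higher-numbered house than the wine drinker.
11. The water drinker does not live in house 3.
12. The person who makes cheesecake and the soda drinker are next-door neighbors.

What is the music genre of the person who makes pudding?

Clue 9: the coffee drinker is in house 5.
From clue 3, the folk fan must be in house 5.
The only music genre still possible for house 1 is blues.
By clue 4, the wine drinker is in house 2.
By clue 7, the person who makes pudding is in house 2.
By clue 8, the reggae fan is in house 2.
The funk fan is in house 4 (clue 1).
Clue 1: the person who makes cheesecake is in house 3.
Clue 5 places the rock fan in house 3.
Clue 12: the soda drinker is in house 4.
So house 1 gets fudge for dessert.
House 4 dessert: only mousse fits.
So house 5 gets brownies for dessert.
House 1's drink must be water (nothing else left).
That leaves milk as the drink for house 3.
So: house 1 = blues/fudge/water, house 2 = reggae/pudding/wine, house 3 = rock/cheesecake/milk, house 4 = funk/mousse/soda, house 5 = folk/brownies/coffee.

reggae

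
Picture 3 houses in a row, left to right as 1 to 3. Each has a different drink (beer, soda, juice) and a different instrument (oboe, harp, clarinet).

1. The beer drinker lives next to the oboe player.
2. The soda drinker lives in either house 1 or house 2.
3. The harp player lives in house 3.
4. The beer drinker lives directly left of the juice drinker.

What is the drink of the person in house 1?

soda

The harp player is in house 3 (clue 3).
So house 3 gets juice for drink.
From clue 4, the beer drinker must be in house 2.
That leaves soda as the drink for house 1.
By clue 1, the oboe player is in house 1.
House 2 instrument: only clarinet fits.
So: house 1 = soda/oboe, house 2 = beer/clarinet, house 3 = juice/harp.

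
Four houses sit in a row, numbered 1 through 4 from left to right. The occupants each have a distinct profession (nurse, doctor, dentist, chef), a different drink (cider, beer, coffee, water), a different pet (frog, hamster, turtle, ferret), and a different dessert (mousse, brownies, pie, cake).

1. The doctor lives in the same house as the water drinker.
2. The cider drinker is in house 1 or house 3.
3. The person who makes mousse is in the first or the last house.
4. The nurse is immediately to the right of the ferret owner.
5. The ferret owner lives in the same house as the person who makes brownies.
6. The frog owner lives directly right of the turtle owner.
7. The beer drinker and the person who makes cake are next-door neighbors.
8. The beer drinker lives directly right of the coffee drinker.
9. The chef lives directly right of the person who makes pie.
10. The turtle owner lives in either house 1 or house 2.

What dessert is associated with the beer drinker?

So house 4 gets hamster for pet.
The cider drinker is narrowed to house 1 or 3; consider each.
Placing it in house 1 leads to a contradiction, so it's in house 3.
From clue 8, the beer drinker must be in house 2.
Clue 8 places the coffee drinker in house 1.
House 4 drink: only water fits.
The only dessert still possible for house 4 is mousse.
Clue 1 places the doctor in house 4.
So house 1 gets dentist for profession.
House 3 pet: only frog fits.
House 3 dessert: only cake fits.
The turtle owner is in house 2 (clue 6).
So house 1 gets ferret for pet.
By clue 4, the nurse is in house 2.
Clue 5 places the person who makes brownies in house 1.
The only profession still possible for house 3 is chef.
So house 2 gets pie for dessert.
So: house 1 = dentist/coffee/ferret/brownies, house 2 = nurse/beer/turtle/pie, house 3 = chef/cider/frog/cake, house 4 = doctor/water/hamster/mousse.

pie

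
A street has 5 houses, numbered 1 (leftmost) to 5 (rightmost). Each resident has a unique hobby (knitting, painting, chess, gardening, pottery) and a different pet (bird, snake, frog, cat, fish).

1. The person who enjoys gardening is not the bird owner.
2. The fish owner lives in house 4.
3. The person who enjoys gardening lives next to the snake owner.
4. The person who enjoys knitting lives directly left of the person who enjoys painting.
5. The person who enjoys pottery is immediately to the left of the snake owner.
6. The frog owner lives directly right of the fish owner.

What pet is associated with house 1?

bird

By clue 2, the fish owner is in house 4.
Clue 6 places the frog owner in house 5.
The person who enjoys pottery is narrowed to house 1 or 2; consider each.
Placing it in house 2 leads to a contradiction, so it's in house 1.
Clue 5 places the snake owner in house 2.
From clue 3, the person who enjoys gardening must be in house 3.
Clue 1 places the bird owner in house 1.
Clue 4: the person who enjoys knitting is in house 4.
From clue 4, the person who enjoys painting must be in house 5.
So house 2 gets chess for hobby.
That leaves cat as the pet for house 3.
So: house 1 = pottery/bird, house 2 = chess/snake, house 3 = gardening/cat, house 4 = knitting/fish, house 5 = painting/frog.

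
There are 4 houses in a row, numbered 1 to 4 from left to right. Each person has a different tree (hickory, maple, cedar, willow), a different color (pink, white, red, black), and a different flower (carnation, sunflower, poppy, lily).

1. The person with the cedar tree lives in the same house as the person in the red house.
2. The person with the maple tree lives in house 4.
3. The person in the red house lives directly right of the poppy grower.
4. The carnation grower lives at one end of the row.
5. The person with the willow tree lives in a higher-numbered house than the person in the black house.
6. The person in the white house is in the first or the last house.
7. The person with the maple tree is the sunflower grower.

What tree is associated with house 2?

willow

From clue 2, the person with the maple tree must be in house 4.
Clue 7: the sunflower grower is in house 4.
That leaves hickory as the tree for house 1.
That leaves carnation as the flower for house 1.
The only flower still possible for house 2 is poppy.
So house 3 gets lily for flower.
By clue 3, the person in the red house is in house 3.
Clue 1 places the person with the cedar tree in house 3.
The only tree still possible for house 2 is willow.
By clue 5, the person in the black house is in house 1.
House 2's color must be pink (nothing else left).
So house 4 gets white for color.
So: house 1 = hickory/black/carnation, house 2 = willow/pink/poppy, house 3 = cedar/red/lily, house 4 = maple/white/sunflower.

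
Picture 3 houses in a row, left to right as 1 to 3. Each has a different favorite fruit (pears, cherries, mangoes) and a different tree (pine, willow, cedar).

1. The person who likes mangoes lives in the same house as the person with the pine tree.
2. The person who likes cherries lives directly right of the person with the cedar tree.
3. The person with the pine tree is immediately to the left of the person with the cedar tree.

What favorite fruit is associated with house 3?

The person with the pine tree is in house 1 (clue 3).
By clue 3, the person with the cedar tree is in house 2.
House 3 tree: only willow fits.
Clue 1 places the person who likes mangoes in house 1.
From clue 2, the person who likes cherries must be in house 3.
That leaves pears as the favorite fruit for house 2.
So: house 1 = mangoes/pine, house 2 = pears/cedar, house 3 = cherries/willow.

cherries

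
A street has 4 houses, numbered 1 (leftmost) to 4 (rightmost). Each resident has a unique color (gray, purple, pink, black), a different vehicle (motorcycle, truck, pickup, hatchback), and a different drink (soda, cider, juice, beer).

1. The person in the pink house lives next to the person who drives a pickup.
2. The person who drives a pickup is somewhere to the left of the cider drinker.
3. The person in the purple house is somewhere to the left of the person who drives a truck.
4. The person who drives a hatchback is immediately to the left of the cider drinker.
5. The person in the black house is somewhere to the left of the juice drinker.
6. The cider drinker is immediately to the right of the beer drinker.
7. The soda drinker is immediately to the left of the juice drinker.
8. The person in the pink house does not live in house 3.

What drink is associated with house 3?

beer

The person in the black house is narrowed to house 1 or 2 or 3; consider each.
Placing it in house 2 and house 3 leads to a contradiction, so it's in house 1.
The person in the pink house is narrowed to house 2 or 4; consider each.
Placing it in house 4 leads to a contradiction, so it's in house 2.
That leaves gray as the color for house 4.
Clue 3: the person who drives a truck is in house 4.
House 3's color must be purple (nothing else left).
The person who drives a pickup is narrowed to house 1 or 3; consider each.
Placing it in house 3 leads to a contradiction, so it's in house 1.
The only drink still possible for house 1 is soda.
Clue 7 places the juice drinker in house 2.
That leaves beer as the drink for house 3.
House 4's drink must be cider (nothing else left).
Clue 4 places the person who drives a hatchback in house 3.
House 2 vehicle: only motorcycle fits.
So: house 1 = black/pickup/soda, house 2 = pink/motorcycle/juice, house 3 = purple/hatchback/beer, house 4 = gray/truck/cider.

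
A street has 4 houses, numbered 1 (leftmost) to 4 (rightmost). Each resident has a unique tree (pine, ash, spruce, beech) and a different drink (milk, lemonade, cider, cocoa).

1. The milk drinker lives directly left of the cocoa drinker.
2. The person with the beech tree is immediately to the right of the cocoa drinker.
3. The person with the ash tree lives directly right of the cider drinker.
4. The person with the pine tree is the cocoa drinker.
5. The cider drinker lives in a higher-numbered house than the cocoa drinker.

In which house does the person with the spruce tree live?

1

Clue 5: the cider drinker is in house 3.
By clue 5, the cocoa drinker is in house 2.
The only tree still possible for house 1 is spruce.
That leaves lemonade as the drink for house 4.
By clue 2, the person with the beech tree is in house 3.
The person with the ash tree is in house 4 (clue 3).
Clue 4 places the person with the pine tree in house 2.
That leaves milk as the drink for house 1.
So: house 1 = spruce/milk, house 2 = pine/cocoa, house 3 = beech/cider, house 4 = ash/lemonade.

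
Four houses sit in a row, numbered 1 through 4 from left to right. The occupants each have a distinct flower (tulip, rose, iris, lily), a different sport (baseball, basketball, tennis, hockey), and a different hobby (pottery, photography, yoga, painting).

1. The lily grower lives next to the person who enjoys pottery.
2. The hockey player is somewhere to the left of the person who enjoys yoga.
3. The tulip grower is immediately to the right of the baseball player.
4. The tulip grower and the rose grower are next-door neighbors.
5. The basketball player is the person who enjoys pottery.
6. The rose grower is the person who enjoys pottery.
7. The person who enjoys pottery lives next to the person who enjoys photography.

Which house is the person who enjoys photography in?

2

The tulip grower is narrowed to house 2 or 3 or 4; consider each.
Placing it in house 3 and house 4 leads to a contradiction, so it's in house 2.
By clue 3, the baseball player is in house 1.
Clue 1 places the lily grower in house 4.
Clue 1: the person who enjoys pottery is in house 3.
The basketball player is in house 3 (clue 5).
The rose grower is in house 3 (clue 6).
That leaves iris as the flower for house 1.
That leaves hockey as the sport for house 2.
The only sport still possible for house 4 is tennis.
The only hobby still possible for house 1 is painting.
The only hobby still possible for house 2 is photography.
The only hobby still possible for house 4 is yoga.
So: house 1 = iris/baseball/painting, house 2 = tulip/hockey/photography, house 3 = rose/basketball/pottery, house 4 = lily/tennis/yoga.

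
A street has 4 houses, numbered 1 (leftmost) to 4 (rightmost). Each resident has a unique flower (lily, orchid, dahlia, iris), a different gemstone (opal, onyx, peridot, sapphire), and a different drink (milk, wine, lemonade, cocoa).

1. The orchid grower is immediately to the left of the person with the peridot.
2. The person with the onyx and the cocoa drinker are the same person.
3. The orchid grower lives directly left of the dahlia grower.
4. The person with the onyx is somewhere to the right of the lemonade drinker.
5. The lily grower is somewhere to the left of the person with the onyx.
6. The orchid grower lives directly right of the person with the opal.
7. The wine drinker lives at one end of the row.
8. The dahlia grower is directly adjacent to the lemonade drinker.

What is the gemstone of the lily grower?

opal

The dahlia grower is narrowed to house 3 or 4; consider each.
Placing it in house 4 leads to a contradiction, so it's in house 3.
By clue 3, the orchid grower is in house 2.
Clue 6: the person with the opal is in house 1.
The lemonade drinker is in house 2 (clue 8).
So house 4 gets iris for flower.
House 2's gemstone must be sapphire (nothing else left).
Clue 1: the person with the peridot is in house 3.
The only flower still possible for house 1 is lily.
House 4 gemstone: only onyx fits.
The cocoa drinker is in house 4 (clue 2).
The only drink still possible for house 3 is milk.
House 1's drink must be wine (nothing else left).
So: house 1 = lily/opal/wine, house 2 = orchid/sapphire/lemonade, house 3 = dahlia/peridot/milk, house 4 = iris/onyx/cocoa.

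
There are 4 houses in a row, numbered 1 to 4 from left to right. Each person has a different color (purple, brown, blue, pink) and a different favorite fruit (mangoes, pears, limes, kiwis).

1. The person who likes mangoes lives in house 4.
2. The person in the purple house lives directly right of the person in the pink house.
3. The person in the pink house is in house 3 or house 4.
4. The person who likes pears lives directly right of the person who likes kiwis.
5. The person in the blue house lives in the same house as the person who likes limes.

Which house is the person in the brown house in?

2

The person who likes mangoes is in house 4 (clue 1).
By clue 3, the person in the pink house is in house 3.
The person in the purple house is in house 4 (clue 2).
That leaves pears as the favorite fruit for house 3.
Clue 4: the person who likes kiwis is in house 2.
That leaves limes as the favorite fruit for house 1.
From clue 5, the person in the blue house must be in house 1.
So house 2 gets brown for color.
So: house 1 = blue/limes, house 2 = brown/kiwis, house 3 = pink/pears, house 4 = purple/mangoes.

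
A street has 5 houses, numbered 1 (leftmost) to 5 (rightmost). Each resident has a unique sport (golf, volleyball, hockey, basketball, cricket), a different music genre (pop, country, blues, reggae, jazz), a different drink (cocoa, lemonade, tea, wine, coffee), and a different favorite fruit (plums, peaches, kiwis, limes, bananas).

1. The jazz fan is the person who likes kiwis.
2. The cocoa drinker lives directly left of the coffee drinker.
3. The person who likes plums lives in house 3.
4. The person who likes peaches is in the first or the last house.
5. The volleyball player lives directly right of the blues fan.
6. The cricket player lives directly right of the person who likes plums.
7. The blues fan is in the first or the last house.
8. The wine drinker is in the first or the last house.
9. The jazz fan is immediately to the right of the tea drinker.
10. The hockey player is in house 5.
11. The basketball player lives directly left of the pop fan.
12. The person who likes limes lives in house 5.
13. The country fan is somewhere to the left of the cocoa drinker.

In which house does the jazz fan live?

By clue 3, the person who likes plums is in house 3.
By clue 6, the cricket player is in house 4.
Clue 7: the blues fan is in house 1.
By clue 10, the hockey player is in house 5.
Clue 12 places the person who likes limes in house 5.
From clue 5, the volleyball player must be in house 2.
House 5's music genre must be reggae (nothing else left).
House 2 drink: only lemonade fits.
The only favorite fruit still possible for house 1 is peaches.
House 3 music genre: only country fits.
By clue 13, the cocoa drinker is in house 4.
That leaves tea as the drink for house 3.
That leaves coffee as the drink for house 5.
By clue 9, the jazz fan is in house 4.
So house 2 gets pop for music genre.
The only drink still possible for house 1 is wine.
The person who likes kiwis is in house 4 (clue 1).
From clue 11, the basketball player must be in house 1.
That leaves golf as the sport for house 3.
House 2 favorite fruit: only bananas fits.
So: house 1 = basketball/blues/wine/peaches, house 2 = volleyball/pop/lemonade/bananas, house 3 = golf/country/tea/plums, house 4 = cricket/jazz/cocoa/kiwis, house 5 = hockey/reggae/coffee/limes.

4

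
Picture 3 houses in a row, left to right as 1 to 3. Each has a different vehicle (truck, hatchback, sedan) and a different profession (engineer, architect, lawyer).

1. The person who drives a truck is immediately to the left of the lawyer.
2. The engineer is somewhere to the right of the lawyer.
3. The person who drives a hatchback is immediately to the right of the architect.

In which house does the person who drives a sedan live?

The engineer is in house 3 (clue 2).
Clue 2 places the lawyer in house 2.
House 1 profession: only architect fits.
From clue 1, the person who drives a truck must be in house 1.
Clue 3: the person who drives a hatchback is in house 2.
That leaves sedan as the vehicle for house 3.
So: house 1 = truck/architect, house 2 = hatchback/lawyer, house 3 = sedan/engineer.

3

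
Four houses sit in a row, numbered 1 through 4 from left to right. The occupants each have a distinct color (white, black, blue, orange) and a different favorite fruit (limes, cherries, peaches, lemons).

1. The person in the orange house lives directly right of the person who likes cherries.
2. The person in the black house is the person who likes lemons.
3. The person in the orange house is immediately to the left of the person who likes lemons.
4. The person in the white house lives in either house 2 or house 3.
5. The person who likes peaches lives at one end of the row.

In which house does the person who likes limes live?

That leaves blue as the color for house 1.
House 4's color must be black (nothing else left).
The person who likes lemons is in house 4 (clue 2).
From clue 3, the person in the orange house must be in house 3.
So house 2 gets white for color.
That leaves limes as the favorite fruit for house 3.
By clue 1, the person who likes cherries is in house 2.
That leaves peaches as the favorite fruit for house 1.
So: house 1 = blue/peaches, house 2 = white/cherries, house 3 = orange/limes, house 4 = black/lemons.

3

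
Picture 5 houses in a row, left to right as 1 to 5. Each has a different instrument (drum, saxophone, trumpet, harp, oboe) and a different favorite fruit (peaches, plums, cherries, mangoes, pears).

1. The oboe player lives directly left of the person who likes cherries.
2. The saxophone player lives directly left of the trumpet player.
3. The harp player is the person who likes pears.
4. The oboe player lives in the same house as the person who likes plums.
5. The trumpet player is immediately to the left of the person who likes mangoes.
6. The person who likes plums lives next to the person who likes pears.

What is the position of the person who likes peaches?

The saxophone player is narrowed to house 1 or 2 or 3; consider each.
Placing it in house 1 and house 2 leads to a contradiction, so it's in house 3.
By clue 2, the trumpet player is in house 4.
Clue 5 places the person who likes mangoes in house 5.
House 5 instrument: only drum fits.
So house 4 gets peaches for favorite fruit.
The only favorite fruit still possible for house 3 is cherries.
Clue 1: the oboe player is in house 2.
The person who likes plums is in house 2 (clue 4).
The person who likes pears is in house 1 (clue 6).
That leaves harp as the instrument for house 1.
So: house 1 = harp/pears, house 2 = oboe/plums, house 3 = saxophone/cherries, house 4 = trumpet/peaches, house 5 = drum/mangoes.

4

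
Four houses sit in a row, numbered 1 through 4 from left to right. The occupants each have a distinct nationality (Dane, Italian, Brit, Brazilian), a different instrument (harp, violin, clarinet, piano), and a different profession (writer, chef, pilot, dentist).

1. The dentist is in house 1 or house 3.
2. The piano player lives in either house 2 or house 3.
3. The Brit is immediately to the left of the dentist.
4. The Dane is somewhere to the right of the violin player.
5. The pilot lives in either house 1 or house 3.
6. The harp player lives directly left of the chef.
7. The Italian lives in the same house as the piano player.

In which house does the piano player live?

The Brit is in house 2 (clue 3).
Clue 3 places the dentist in house 3.
So house 1 gets Brazilian for nationality.
So house 4 gets Dane for nationality.
So house 4 gets clarinet for instrument.
Clue 7: the piano player is in house 3.
House 3 nationality: only Italian fits.
The only instrument still possible for house 2 is violin.
So house 1 gets pilot for profession.
By clue 6, the chef is in house 2.
So house 1 gets harp for instrument.
The only profession still possible for house 4 is writer.
So: house 1 = Brazilian/harp/pilot, house 2 = Brit/violin/chef, house 3 = Italian/piano/dentist, house 4 = Dane/clarinet/writer.

3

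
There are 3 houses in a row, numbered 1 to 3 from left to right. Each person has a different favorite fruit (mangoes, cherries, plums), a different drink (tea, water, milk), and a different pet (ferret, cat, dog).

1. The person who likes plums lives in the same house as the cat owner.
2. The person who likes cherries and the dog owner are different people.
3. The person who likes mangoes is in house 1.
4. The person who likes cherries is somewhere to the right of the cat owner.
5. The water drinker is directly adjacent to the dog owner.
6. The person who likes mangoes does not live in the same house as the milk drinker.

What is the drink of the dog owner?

tea

Clue 3 places the person who likes mangoes in house 1.
By clue 1, the person who likes plums is in house 2.
By clue 1, the cat owner is in house 2.
From clue 4, the person who likes cherries must be in house 3.
From clue 2, the dog owner must be in house 1.
The water drinker is in house 2 (clue 5).
That leaves tea as the drink for house 1.
That leaves milk as the drink for house 3.
House 3 pet: only ferret fits.
So: house 1 = mangoes/tea/dog, house 2 = plums/water/cat, house 3 = cherries/milk/ferret.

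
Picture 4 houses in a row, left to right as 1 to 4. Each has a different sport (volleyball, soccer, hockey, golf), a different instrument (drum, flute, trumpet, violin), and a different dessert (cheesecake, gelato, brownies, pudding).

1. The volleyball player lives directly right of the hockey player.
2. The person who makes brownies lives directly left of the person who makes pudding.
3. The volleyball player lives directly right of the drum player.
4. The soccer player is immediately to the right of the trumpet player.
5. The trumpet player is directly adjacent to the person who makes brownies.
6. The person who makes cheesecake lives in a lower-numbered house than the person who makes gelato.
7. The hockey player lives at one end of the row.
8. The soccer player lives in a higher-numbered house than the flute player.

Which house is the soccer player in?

4

The hockey player is in house 1 (clue 7).
House 4 instrument: only violin fits.
From clue 1, the volleyball player must be in house 2.
By clue 3, the drum player is in house 1.
The golf player is narrowed to house 3 or 4; consider each.
Placing it in house 4 leads to a contradiction, so it's in house 3.
The only sport still possible for house 4 is soccer.
Clue 4: the trumpet player is in house 3.
Clue 5: the person who makes brownies is in house 2.
The only instrument still possible for house 2 is flute.
House 1 dessert: only cheesecake fits.
By clue 2, the person who makes pudding is in house 3.
House 4 dessert: only gelato fits.
So: house 1 = hockey/drum/cheesecake, house 2 = volleyball/flute/brownies, house 3 = golf/trumpet/pudding, house 4 = soccer/violin/gelato.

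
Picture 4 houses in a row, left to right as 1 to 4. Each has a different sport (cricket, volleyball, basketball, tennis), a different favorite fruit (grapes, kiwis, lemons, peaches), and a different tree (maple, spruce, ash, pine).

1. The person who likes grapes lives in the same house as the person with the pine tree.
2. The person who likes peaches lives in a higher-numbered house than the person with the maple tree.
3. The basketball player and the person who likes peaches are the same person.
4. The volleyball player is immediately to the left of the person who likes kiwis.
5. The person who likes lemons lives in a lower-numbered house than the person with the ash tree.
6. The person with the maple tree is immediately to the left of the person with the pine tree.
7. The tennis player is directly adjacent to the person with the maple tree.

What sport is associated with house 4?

basketball

The only favorite fruit still possible for house 1 is lemons.
The basketball player is narrowed to house 2 or 3 or 4; consider each.
Placing it in house 2 and house 3 leads to a contradiction, so it's in house 4.
Clue 3: the person who likes peaches is in house 4.
The volleyball player is narrowed to house 1 or 2; consider each.
Placing it in house 2 leads to a contradiction, so it's in house 1.
Clue 4 places the person who likes kiwis in house 2.
The only favorite fruit still possible for house 3 is grapes.
The person with the pine tree is in house 3 (clue 1).
Clue 6 places the person with the maple tree in house 2.
Clue 7 places the tennis player in house 3.
House 2 sport: only cricket fits.
House 1 tree: only spruce fits.
House 4 tree: only ash fits.
So: house 1 = volleyball/lemons/spruce, house 2 = cricket/kiwis/maple, house 3 = tennis/grapes/pine, house 4 = basketball/peaches/ash.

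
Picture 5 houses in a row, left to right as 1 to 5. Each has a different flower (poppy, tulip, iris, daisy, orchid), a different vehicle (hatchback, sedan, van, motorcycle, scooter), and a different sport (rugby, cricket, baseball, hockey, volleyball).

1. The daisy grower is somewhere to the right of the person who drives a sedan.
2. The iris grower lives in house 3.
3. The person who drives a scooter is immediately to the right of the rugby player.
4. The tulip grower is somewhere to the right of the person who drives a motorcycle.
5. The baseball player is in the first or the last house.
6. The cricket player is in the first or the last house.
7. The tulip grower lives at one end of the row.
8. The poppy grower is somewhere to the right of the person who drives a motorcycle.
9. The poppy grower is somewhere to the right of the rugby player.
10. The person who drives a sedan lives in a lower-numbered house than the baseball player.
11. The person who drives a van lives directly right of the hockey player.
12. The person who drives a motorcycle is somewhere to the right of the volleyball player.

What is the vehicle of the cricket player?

Clue 2 places the iris grower in house 3.
From clue 7, the tulip grower must be in house 5.
Clue 10: the baseball player is in house 5.
House 1 flower: only orchid fits.
Clue 8 places the poppy grower in house 4.
House 2 flower: only daisy fits.
House 1's sport must be cricket (nothing else left).
That leaves volleyball as the sport for house 2.
So house 4 gets hockey for sport.
From clue 1, the person who drives a sedan must be in house 1.
By clue 3, the person who drives a scooter is in house 4.
Clue 11: the person who drives a van is in house 5.
Clue 12 places the person who drives a motorcycle in house 3.
House 2's vehicle must be hatchback (nothing else left).
The only sport still possible for house 3 is rugby.
So: house 1 = orchid/sedan/cricket, house 2 = daisy/hatchback/volleyball, house 3 = iris/motorcycle/rugby, house 4 = poppy/scooter/hockey, house 5 = tulip/van/baseball.

sedan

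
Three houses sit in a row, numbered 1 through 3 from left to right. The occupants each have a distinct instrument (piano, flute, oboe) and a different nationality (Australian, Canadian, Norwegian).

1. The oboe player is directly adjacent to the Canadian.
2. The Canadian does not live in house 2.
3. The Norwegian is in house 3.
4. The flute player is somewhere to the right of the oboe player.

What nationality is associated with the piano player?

Clue 3: the Norwegian is in house 3.
House 2's nationality must be Australian (nothing else left).
Clue 1: the oboe player is in house 2.
Clue 4 places the flute player in house 3.
House 1's instrument must be piano (nothing else left).
House 1 nationality: only Canadian fits.
So: house 1 = piano/Canadian, house 2 = oboe/Australian, house 3 = flute/Norwegian.

Canadian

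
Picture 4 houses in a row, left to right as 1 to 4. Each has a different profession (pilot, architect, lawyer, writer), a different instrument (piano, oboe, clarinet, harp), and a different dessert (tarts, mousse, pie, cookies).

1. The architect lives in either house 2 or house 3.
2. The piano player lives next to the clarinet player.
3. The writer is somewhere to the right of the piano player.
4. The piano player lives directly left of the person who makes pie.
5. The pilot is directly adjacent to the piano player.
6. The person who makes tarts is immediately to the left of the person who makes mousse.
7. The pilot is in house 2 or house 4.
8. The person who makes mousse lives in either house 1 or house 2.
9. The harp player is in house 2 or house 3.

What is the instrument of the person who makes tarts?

By clue 8, the person who makes mousse is in house 2.
House 1 profession: only lawyer fits.
Clue 5 places the piano player in house 3.
Clue 6: the person who makes tarts is in house 1.
House 2's instrument must be harp (nothing else left).
The clarinet player is in house 4 (clue 2).
The writer is in house 4 (clue 3).
Clue 4 places the person who makes pie in house 4.
So house 3 gets architect for profession.
House 1 instrument: only oboe fits.
House 3 dessert: only cookies fits.
House 2's profession must be pilot (nothing else left).
So: house 1 = lawyer/oboe/tarts, house 2 = pilot/harp/mousse, house 3 = architect/piano/cookies, house 4 = writer/clarinet/pie.

oboe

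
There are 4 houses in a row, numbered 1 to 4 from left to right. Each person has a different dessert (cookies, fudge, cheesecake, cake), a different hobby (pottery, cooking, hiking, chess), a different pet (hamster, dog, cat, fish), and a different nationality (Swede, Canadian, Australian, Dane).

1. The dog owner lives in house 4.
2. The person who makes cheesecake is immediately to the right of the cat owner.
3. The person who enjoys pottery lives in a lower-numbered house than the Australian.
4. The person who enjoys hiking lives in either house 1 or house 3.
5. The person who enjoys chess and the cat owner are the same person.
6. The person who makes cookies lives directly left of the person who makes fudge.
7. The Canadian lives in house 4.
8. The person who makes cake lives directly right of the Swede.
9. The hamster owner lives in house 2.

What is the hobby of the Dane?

Clue 1: the dog owner is in house 4.
By clue 7, the Canadian is in house 4.
Clue 9: the hamster owner is in house 2.
House 1's dessert must be cookies (nothing else left).
House 4 hobby: only cooking fits.
By clue 6, the person who makes fudge is in house 2.
House 3's dessert must be cake (nothing else left).
The only dessert still possible for house 4 is cheesecake.
House 2's hobby must be pottery (nothing else left).
By clue 2, the cat owner is in house 3.
Clue 3: the Australian is in house 3.
From clue 5, the person who enjoys chess must be in house 3.
From clue 8, the Swede must be in house 2.
House 1 hobby: only hiking fits.
The only pet still possible for house 1 is fish.
House 1 nationality: only Dane fits.
So: house 1 = cookies/hiking/fish/Dane, house 2 = fudge/pottery/hamster/Swede, house 3 = cake/chess/cat/Australian, house 4 = cheesecake/cooking/dog/Canadian.

hiking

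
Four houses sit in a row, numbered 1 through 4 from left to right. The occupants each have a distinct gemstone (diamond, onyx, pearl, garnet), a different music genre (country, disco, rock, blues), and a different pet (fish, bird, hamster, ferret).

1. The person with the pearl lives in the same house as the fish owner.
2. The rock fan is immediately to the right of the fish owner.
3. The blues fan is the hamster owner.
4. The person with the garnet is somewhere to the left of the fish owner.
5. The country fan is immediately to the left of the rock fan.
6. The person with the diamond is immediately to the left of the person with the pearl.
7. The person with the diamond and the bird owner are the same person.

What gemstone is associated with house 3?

House 4's gemstone must be onyx (nothing else left).
That leaves pearl as the gemstone for house 3.
By clue 1, the fish owner is in house 3.
Clue 2 places the rock fan in house 4.
From clue 5, the country fan must be in house 3.
Clue 6: the person with the diamond is in house 2.
The bird owner is in house 2 (clue 7).
The only gemstone still possible for house 1 is garnet.
Clue 3: the blues fan is in house 1.
The hamster owner is in house 1 (clue 3).
House 2's music genre must be disco (nothing else left).
That leaves ferret as the pet for house 4.
So: house 1 = garnet/blues/hamster, house 2 = diamond/disco/bird, house 3 = pearl/country/fish, house 4 = onyx/rock/ferret.

pearl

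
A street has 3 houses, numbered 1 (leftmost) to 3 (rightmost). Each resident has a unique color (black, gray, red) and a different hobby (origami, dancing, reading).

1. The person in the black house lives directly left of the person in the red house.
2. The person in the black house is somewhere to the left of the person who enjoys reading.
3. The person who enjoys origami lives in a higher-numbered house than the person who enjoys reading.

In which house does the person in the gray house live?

3

The person who enjoys origami is in house 3 (clue 3).
The person who enjoys reading is in house 2 (clue 3).
House 1's hobby must be dancing (nothing else left).
From clue 2, the person in the black house must be in house 1.
Clue 1: the person in the red house is in house 2.
House 3 color: only gray fits.
So: house 1 = black/dancing, house 2 = red/reading, house 3 = gray/origami.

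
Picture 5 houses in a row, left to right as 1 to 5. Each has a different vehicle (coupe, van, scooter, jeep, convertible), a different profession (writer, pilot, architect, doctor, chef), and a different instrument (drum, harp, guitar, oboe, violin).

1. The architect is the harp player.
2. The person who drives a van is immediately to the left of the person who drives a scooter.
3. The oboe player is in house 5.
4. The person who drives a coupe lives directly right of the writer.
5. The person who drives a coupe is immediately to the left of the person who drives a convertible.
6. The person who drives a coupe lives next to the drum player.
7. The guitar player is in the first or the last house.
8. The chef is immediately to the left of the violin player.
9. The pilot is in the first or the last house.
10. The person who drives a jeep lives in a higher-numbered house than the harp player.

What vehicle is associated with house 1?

From clue 3, the oboe player must be in house 5.
The only vehicle still possible for house 1 is van.
From clue 2, the person who drives a scooter must be in house 2.
So house 1 gets guitar for instrument.
The person who drives a convertible is narrowed to house 4 or 5; consider each.
Placing it in house 5 leads to a contradiction, so it's in house 4.
Clue 5 places the person who drives a coupe in house 3.
House 5's vehicle must be jeep (nothing else left).
By clue 4, the writer is in house 2.
That leaves harp as the instrument for house 3.
From clue 1, the architect must be in house 3.
So house 1 gets chef for profession.
The only profession still possible for house 4 is doctor.
So house 5 gets pilot for profession.
The violin player is in house 2 (clue 8).
That leaves drum as the instrument for house 4.
So: house 1 = van/chef/guitar, house 2 = scooter/writer/violin, house 3 = coupe/architect/harp, house 4 = convertible/doctor/drum, house 5 = jeep/pilot/oboe.

van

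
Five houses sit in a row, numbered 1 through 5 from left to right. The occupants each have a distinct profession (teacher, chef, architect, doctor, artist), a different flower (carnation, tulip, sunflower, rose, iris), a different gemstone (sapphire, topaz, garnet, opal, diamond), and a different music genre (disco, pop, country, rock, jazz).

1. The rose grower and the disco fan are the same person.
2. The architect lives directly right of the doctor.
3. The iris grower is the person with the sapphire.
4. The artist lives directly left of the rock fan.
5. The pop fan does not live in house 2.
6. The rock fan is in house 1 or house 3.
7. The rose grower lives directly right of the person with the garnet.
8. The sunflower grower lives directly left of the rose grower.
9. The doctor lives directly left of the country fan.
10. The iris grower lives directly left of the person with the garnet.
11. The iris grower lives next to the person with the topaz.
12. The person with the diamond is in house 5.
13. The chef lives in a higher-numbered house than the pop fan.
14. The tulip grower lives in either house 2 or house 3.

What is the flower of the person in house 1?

From clue 6, the rock fan must be in house 3.
Clue 12 places the person with the diamond in house 5.
By clue 4, the artist is in house 2.
That leaves carnation as the flower for house 1.
House 5's flower must be rose (nothing else left).
The disco fan is in house 5 (clue 1).
Clue 7 places the person with the garnet in house 4.
Clue 8: the sunflower grower is in house 4.
From clue 10, the iris grower must be in house 3.
The only profession still possible for house 1 is teacher.
That leaves tulip as the flower for house 2.
House 1's gemstone must be opal (nothing else left).
House 3's gemstone must be sapphire (nothing else left).
House 2 music genre: only jazz fits.
House 4's music genre must be country (nothing else left).
Clue 9 places the doctor in house 3.
House 2 gemstone: only topaz fits.
House 1 music genre: only pop fits.
The architect is in house 4 (clue 2).
That leaves chef as the profession for house 5.
So: house 1 = teacher/carnation/opal/pop, house 2 = artist/tulip/topaz/jazz, house 3 = doctor/iris/sapphire/rock, house 4 = architect/sunflower/garnet/country, house 5 = chef/rose/diamond/disco.

carnation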